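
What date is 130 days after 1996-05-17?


Start: 1996-05-17, add 130 days
May 1996 has 31 days: 31 - 17 = 14 days to May 31 -> 116 left
June 1996 has 30 days -> 86 left
July 1996 has 31 days -> 55 left
August 1996 has 31 days -> 24 left
September 1996: 24 <= 30 -> lands on September 24

Result: 1996-09-24


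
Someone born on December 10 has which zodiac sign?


Date: December 10
Conventional tropical zodiac dates: Sagittarius from November 22 onward; Capricorn starts December 22
December 10 falls within the Sagittarius range

Sagittarius


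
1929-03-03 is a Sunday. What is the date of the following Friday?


Current: Sunday
Target: Friday
Days ahead: 5

Next Friday: 1929-03-08


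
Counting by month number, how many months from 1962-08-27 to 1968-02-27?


From August 1962 to February 1968
6 years * 12 = 72 months, minus 6 months = 66

66 months


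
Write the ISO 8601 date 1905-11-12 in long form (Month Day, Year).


ISO 1905-11-12 parses as year=1905, month=11, day=12
Month 11 -> November

November 12, 1905


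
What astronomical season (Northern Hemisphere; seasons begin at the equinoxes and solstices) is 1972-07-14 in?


Date: July 14
Astronomical Summer (approx.; exact equinox/solstice day varies by year): June 21 to September 21
July 14 falls within the Summer window

Summer


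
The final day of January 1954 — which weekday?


January 1954 has 31 days
Anchor: Jan 1, 1954. With p = 1954 - 1 = 1953: (p + p//4 - p//100 + p//400) mod 7 = (1953 + 488 - 19 + 4) mod 7 = 2426 mod 7 = 4 -> Friday (Mon=0 ... Sun=6)
January 1 is the anchor itself -> Friday
Last day offset: 31 - 1 = 30 days
Weekday index = (4 + 30) mod 7 = 6

Sunday, January 31


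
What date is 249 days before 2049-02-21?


Start: 2049-02-21, subtract 249 days
Back 21 days from February 21 reaches January 31, 2049 -> 228 left
January 2049 has 31 days -> back to December 31, 2048 -> 197 left
December 2048 has 31 days -> back to November 30, 2048 -> 166 left
November 2048 has 30 days -> back to October 31, 2048 -> 136 left
October 2048 has 31 days -> back to September 30, 2048 -> 105 left
September 2048 has 30 days -> back to August 31, 2048 -> 75 left
August 2048 has 31 days -> back to July 31, 2048 -> 44 left
July 2048 has 31 days -> back to June 30, 2048 -> 13 left
June 2048: 30 - 13 = 17 -> lands on June 17

Result: 2048-06-17


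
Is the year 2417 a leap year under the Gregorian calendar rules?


Gregorian leap year rule: divisible by 4, but not by 100, unless also by 400.
2417 is not divisible by 4 -> not a leap year

No


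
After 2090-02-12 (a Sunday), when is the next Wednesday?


Current: Sunday
Target: Wednesday
Days ahead: 3

Next Wednesday: 2090-02-15


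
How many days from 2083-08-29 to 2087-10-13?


From 2083-08-29 to 2087-10-13
2083-08-29: days before August = 31 + 28 + 31 + 30 + 31 + 30 + 31 = 212 (2083 is not a leap year); day of year = 212 + 29 = 241
2087-10-13: days before October = 31 + 28 + 31 + 30 + 31 + 30 + 31 + 31 + 30 = 273 (2087 is not a leap year); day of year = 273 + 13 = 286
Rest of 2083: 365 - 241 = 124
Full years 2084 (366), 2085 (365), 2086 (365): 1096
Total = 124 + 1096 + 286 = 1506

1506 days


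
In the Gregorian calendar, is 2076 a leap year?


Gregorian leap year rule: divisible by 4, but not by 100, unless also by 400.
2076 is divisible by 4 but not 100 -> leap year

Yes


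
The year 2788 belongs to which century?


Century = (year - 1) // 100 + 1
= (2788 - 1) // 100 + 1
= 2787 // 100 + 1
= 27 + 1

28th century


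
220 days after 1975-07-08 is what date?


Start: 1975-07-08, add 220 days
July 1975 has 31 days: 31 - 8 = 23 days to July 31 -> 197 left
August 1975 has 31 days -> 166 left
September 1975 has 30 days -> 136 left
October 1975 has 31 days -> 105 left
November 1975 has 30 days -> 75 left
December 1975 has 31 days -> 44 left
January 1976 has 31 days -> 13 left
February 1976: 13 <= 29 -> lands on February 13

Result: 1976-02-13


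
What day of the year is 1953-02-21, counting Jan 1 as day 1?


Date: February 21, 1953
Days in months 1 through 1: 31
Plus 21 days in February

Day of year: 52


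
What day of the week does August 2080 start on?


Target: August 1, 2080
Anchor: Jan 1, 2080. With p = 2080 - 1 = 2079: (p + p//4 - p//100 + p//400) mod 7 = (2079 + 519 - 20 + 5) mod 7 = 2583 mod 7 = 0 -> Monday (Mon=0 ... Sun=6)
Days before August (Jan-Jul): 213 days
Weekday index = (0 + 213) mod 7 = 3

Thursday


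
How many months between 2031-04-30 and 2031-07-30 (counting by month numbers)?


From April 2031 to July 2031
0 years * 12 = 0 months, plus 3 months = 3

3 months


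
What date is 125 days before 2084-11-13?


Start: 2084-11-13, subtract 125 days
Back 13 days from November 13 reaches October 31, 2084 -> 112 left
October 2084 has 31 days -> back to September 30, 2084 -> 81 left
September 2084 has 30 days -> back to August 31, 2084 -> 51 left
August 2084 has 31 days -> back to July 31, 2084 -> 20 left
July 2084: 31 - 20 = 11 -> lands on July 11

Result: 2084-07-11


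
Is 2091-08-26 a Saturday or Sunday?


Anchor: Jan 1, 2091. With p = 2091 - 1 = 2090: (p + p//4 - p//100 + p//400) mod 7 = (2090 + 522 - 20 + 5) mod 7 = 2597 mod 7 = 0 -> Monday (Mon=0 ... Sun=6)
Day of year: 238; offset = 237
Weekday index = (0 + 237) mod 7 = 6 -> Sunday
Weekend days: Saturday, Sunday

Yes


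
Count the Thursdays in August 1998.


August 1998 has 31 days
Anchor: Jan 1, 1998. With p = 1998 - 1 = 1997: (p + p//4 - p//100 + p//400) mod 7 = (1997 + 499 - 19 + 4) mod 7 = 2481 mod 7 = 3 -> Thursday (Mon=0 ... Sun=6)
Days before August (Jan-Jul): 212; August 1 index = (3 + 212) mod 7 = 5 -> Saturday
First Thursday is August 6
Thursdays: 6, 13, 20, 27

4 Thursdays


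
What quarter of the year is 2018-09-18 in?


Month: September (month 9)
Q1: Jan-Mar, Q2: Apr-Jun, Q3: Jul-Sep, Q4: Oct-Dec

Q3


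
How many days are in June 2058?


June 2058

30 days


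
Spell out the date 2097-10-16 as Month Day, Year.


ISO 2097-10-16 parses as year=2097, month=10, day=16
Month 10 -> October

October 16, 2097


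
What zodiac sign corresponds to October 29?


Date: October 29
Conventional tropical zodiac dates: Scorpio from October 23 onward; Sagittarius starts November 22
October 29 falls within the Scorpio range

Scorpio


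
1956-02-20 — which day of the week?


Date: February 20, 1956
Anchor: Jan 1, 1956. With p = 1956 - 1 = 1955: (p + p//4 - p//100 + p//400) mod 7 = (1955 + 488 - 19 + 4) mod 7 = 2428 mod 7 = 6 -> Sunday (Mon=0 ... Sun=6)
Days before February (Jan): 31; offset = 31 + 20 - 1 = 50
Weekday index = (6 + 50) mod 7 = 0

Day of the week: Monday


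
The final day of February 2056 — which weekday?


February 2056 has 29 days
Anchor: Jan 1, 2056. With p = 2056 - 1 = 2055: (p + p//4 - p//100 + p//400) mod 7 = (2055 + 513 - 20 + 5) mod 7 = 2553 mod 7 = 5 -> Saturday (Mon=0 ... Sun=6)
Days before February (Jan): 31; February 1 index = (5 + 31) mod 7 = 1 -> Tuesday
Last day offset: 29 - 1 = 28 days
Weekday index = (1 + 28) mod 7 = 1

Tuesday, February 29


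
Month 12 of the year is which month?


Month 12 of 12

December


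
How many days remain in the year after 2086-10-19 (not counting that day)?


Day of year: 292 of 365
Remaining = 365 - 292

73 days


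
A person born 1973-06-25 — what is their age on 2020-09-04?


Birth: 1973-06-25
Reference: 2020-09-04
Year difference: 2020 - 1973 = 47

47 years old


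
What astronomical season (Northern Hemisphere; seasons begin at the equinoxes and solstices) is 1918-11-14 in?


Date: November 14
Astronomical Autumn (approx.; exact equinox/solstice day varies by year): September 22 to December 20
November 14 falls within the Autumn window

Autumn


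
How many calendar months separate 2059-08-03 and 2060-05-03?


From August 2059 to May 2060
1 year * 12 = 12 months, minus 3 months = 9

9 months


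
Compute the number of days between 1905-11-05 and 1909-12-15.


From 1905-11-05 to 1909-12-15
1905-11-05: days before November = 31 + 28 + 31 + 30 + 31 + 30 + 31 + 31 + 30 + 31 = 304 (1905 is not a leap year); day of year = 304 + 5 = 309
1909-12-15: days before December = 31 + 28 + 31 + 30 + 31 + 30 + 31 + 31 + 30 + 31 + 30 = 334 (1909 is not a leap year); day of year = 334 + 15 = 349
Rest of 1905: 365 - 309 = 56
Full years 1906 (365), 1907 (365), 1908 (366): 1096
Total = 56 + 1096 + 349 = 1501

1501 days


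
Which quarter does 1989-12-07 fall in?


Month: December (month 12)
Q1: Jan-Mar, Q2: Apr-Jun, Q3: Jul-Sep, Q4: Oct-Dec

Q4


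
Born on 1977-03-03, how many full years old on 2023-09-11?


Birth: 1977-03-03
Reference: 2023-09-11
Year difference: 2023 - 1977 = 46

46 years old


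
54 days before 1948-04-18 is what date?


Start: 1948-04-18, subtract 54 days
Back 18 days from April 18 reaches March 31, 1948 -> 36 left
March 1948 has 31 days -> back to February 29, 1948 -> 5 left
February 1948: 29 - 5 = 24 -> lands on February 24

Result: 1948-02-24


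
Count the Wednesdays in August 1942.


August 1942 has 31 days
Anchor: Jan 1, 1942. With p = 1942 - 1 = 1941: (p + p//4 - p//100 + p//400) mod 7 = (1941 + 485 - 19 + 4) mod 7 = 2411 mod 7 = 3 -> Thursday (Mon=0 ... Sun=6)
Days before August (Jan-Jul): 212; August 1 index = (3 + 212) mod 7 = 5 -> Saturday
First Wednesday is August 5
Wednesdays: 5, 12, 19, 26

4 Wednesdays


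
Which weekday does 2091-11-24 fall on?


Date: November 24, 2091
Anchor: Jan 1, 2091. With p = 2091 - 1 = 2090: (p + p//4 - p//100 + p//400) mod 7 = (2090 + 522 - 20 + 5) mod 7 = 2597 mod 7 = 0 -> Monday (Mon=0 ... Sun=6)
Days before November (Jan-Oct): 304; offset = 304 + 24 - 1 = 327
Weekday index = (0 + 327) mod 7 = 5

Day of the week: Saturday


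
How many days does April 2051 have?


April 2051

30 days


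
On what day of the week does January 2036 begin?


Target: January 1, 2036
Anchor: Jan 1, 2036. With p = 2036 - 1 = 2035: (p + p//4 - p//100 + p//400) mod 7 = (2035 + 508 - 20 + 5) mod 7 = 2528 mod 7 = 1 -> Tuesday (Mon=0 ... Sun=6)
Offset from anchor: 0 days
Weekday index = (1 + 0) mod 7 = 1

Tuesday


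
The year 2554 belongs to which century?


Century = (year - 1) // 100 + 1
= (2554 - 1) // 100 + 1
= 2553 // 100 + 1
= 25 + 1

26th century


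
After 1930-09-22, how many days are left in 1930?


Day of year: 265 of 365
Remaining = 365 - 265

100 days


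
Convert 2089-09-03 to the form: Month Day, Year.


ISO 2089-09-03 parses as year=2089, month=09, day=03
Month 9 -> September

September 3, 2089


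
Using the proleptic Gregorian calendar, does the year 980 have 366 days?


Gregorian leap year rule: divisible by 4, but not by 100, unless also by 400.
980 is divisible by 4 but not 100 -> leap year

Yes


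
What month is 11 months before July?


July is month 7
7 - 11 = -4; wrap: -4 + 12 = 8

August


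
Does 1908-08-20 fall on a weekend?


Anchor: Jan 1, 1908. With p = 1908 - 1 = 1907: (p + p//4 - p//100 + p//400) mod 7 = (1907 + 476 - 19 + 4) mod 7 = 2368 mod 7 = 2 -> Wednesday (Mon=0 ... Sun=6)
Day of year: 233; offset = 232
Weekday index = (2 + 232) mod 7 = 3 -> Thursday
Weekend days: Saturday, Sunday

No


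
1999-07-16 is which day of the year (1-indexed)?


Date: July 16, 1999
Days in months 1 through 6: 181
Plus 16 days in July

Day of year: 197


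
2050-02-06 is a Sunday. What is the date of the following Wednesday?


Current: Sunday
Target: Wednesday
Days ahead: 3

Next Wednesday: 2050-02-09


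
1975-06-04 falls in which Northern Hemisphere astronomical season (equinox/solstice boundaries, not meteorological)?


Date: June 4
Astronomical Spring (approx.; exact equinox/solstice day varies by year): March 20 to June 20
June 4 falls within the Spring window

Spring


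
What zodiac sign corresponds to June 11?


Date: June 11
Conventional tropical zodiac dates: Gemini from May 21 onward; Cancer starts June 21
June 11 falls within the Gemini range

Gemini


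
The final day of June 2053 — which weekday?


June 2053 has 30 days
Anchor: Jan 1, 2053. With p = 2053 - 1 = 2052: (p + p//4 - p//100 + p//400) mod 7 = (2052 + 513 - 20 + 5) mod 7 = 2550 mod 7 = 2 -> Wednesday (Mon=0 ... Sun=6)
Days before June (Jan-May): 151; June 1 index = (2 + 151) mod 7 = 6 -> Sunday
Last day offset: 30 - 1 = 29 days
Weekday index = (6 + 29) mod 7 = 0

Monday, June 30


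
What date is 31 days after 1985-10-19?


Start: 1985-10-19, add 31 days
October 1985 has 31 days: 31 - 19 = 12 days to October 31 -> 19 left
November 1985: 19 <= 30 -> lands on November 19

Result: 1985-11-19


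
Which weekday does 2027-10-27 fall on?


Date: October 27, 2027
Anchor: Jan 1, 2027. With p = 2027 - 1 = 2026: (p + p//4 - p//100 + p//400) mod 7 = (2026 + 506 - 20 + 5) mod 7 = 2517 mod 7 = 4 -> Friday (Mon=0 ... Sun=6)
Days before October (Jan-Sep): 273; offset = 273 + 27 - 1 = 299
Weekday index = (4 + 299) mod 7 = 2

Day of the week: Wednesday


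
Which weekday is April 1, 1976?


Target: April 1, 1976
Anchor: Jan 1, 1976. With p = 1976 - 1 = 1975: (p + p//4 - p//100 + p//400) mod 7 = (1975 + 493 - 19 + 4) mod 7 = 2453 mod 7 = 3 -> Thursday (Mon=0 ... Sun=6)
Days before April (Jan-Mar): 91 days
Weekday index = (3 + 91) mod 7 = 3

Thursday


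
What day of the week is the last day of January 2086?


January 2086 has 31 days
Anchor: Jan 1, 2086. With p = 2086 - 1 = 2085: (p + p//4 - p//100 + p//400) mod 7 = (2085 + 521 - 20 + 5) mod 7 = 2591 mod 7 = 1 -> Tuesday (Mon=0 ... Sun=6)
January 1 is the anchor itself -> Tuesday
Last day offset: 31 - 1 = 30 days
Weekday index = (1 + 30) mod 7 = 3

Thursday, January 31


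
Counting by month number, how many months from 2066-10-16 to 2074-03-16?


From October 2066 to March 2074
8 years * 12 = 96 months, minus 7 months = 89

89 months


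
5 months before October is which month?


October is month 10
10 - 5 = 5

May


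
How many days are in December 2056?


December 2056

31 days


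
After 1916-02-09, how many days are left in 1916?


Day of year: 40 of 366
Remaining = 366 - 40

326 days


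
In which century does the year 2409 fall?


Century = (year - 1) // 100 + 1
= (2409 - 1) // 100 + 1
= 2408 // 100 + 1
= 24 + 1

25th century


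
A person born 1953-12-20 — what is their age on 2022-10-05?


Birth: 1953-12-20
Reference: 2022-10-05
Year difference: 2022 - 1953 = 69
Birthday not yet reached in 2022, subtract 1

68 years old


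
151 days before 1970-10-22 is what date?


Start: 1970-10-22, subtract 151 days
Back 22 days from October 22 reaches September 30, 1970 -> 129 left
September 1970 has 30 days -> back to August 31, 1970 -> 99 left
August 1970 has 31 days -> back to July 31, 1970 -> 68 left
July 1970 has 31 days -> back to June 30, 1970 -> 37 left
June 1970 has 30 days -> back to May 31, 1970 -> 7 left
May 1970: 31 - 7 = 24 -> lands on May 24

Result: 1970-05-24


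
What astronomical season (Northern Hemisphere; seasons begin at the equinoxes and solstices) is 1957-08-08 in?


Date: August 8
Astronomical Summer (approx.; exact equinox/solstice day varies by year): June 21 to September 21
August 8 falls within the Summer window

Summer


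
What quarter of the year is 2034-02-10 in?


Month: February (month 2)
Q1: Jan-Mar, Q2: Apr-Jun, Q3: Jul-Sep, Q4: Oct-Dec

Q1


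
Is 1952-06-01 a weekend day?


Anchor: Jan 1, 1952. With p = 1952 - 1 = 1951: (p + p//4 - p//100 + p//400) mod 7 = (1951 + 487 - 19 + 4) mod 7 = 2423 mod 7 = 1 -> Tuesday (Mon=0 ... Sun=6)
Day of year: 153; offset = 152
Weekday index = (1 + 152) mod 7 = 6 -> Sunday
Weekend days: Saturday, Sunday

Yes


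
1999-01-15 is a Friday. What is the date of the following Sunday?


Current: Friday
Target: Sunday
Days ahead: 2

Next Sunday: 1999-01-17


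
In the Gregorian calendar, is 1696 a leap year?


Gregorian leap year rule: divisible by 4, but not by 100, unless also by 400.
1696 is divisible by 4 but not 100 -> leap year

Yes


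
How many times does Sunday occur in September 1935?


September 1935 has 30 days
Anchor: Jan 1, 1935. With p = 1935 - 1 = 1934: (p + p//4 - p//100 + p//400) mod 7 = (1934 + 483 - 19 + 4) mod 7 = 2402 mod 7 = 1 -> Tuesday (Mon=0 ... Sun=6)
Days before September (Jan-Aug): 243; September 1 index = (1 + 243) mod 7 = 6 -> Sunday
First Sunday is September 1
Sundays: 1, 8, 15, 22, 29

5 Sundays


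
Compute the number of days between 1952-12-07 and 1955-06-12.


From 1952-12-07 to 1955-06-12
1952-12-07: days before December = 31 + 29 + 31 + 30 + 31 + 30 + 31 + 31 + 30 + 31 + 30 = 335 (1952 is a leap year); day of year = 335 + 7 = 342
1955-06-12: days before June = 31 + 28 + 31 + 30 + 31 = 151 (1955 is not a leap year); day of year = 151 + 12 = 163
Rest of 1952: 366 - 342 = 24
Full years 1953 (365), 1954 (365): 730
Total = 24 + 730 + 163 = 917

917 days


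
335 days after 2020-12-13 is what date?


Start: 2020-12-13, add 335 days
December 2020 has 31 days: 31 - 13 = 18 days to December 31 -> 317 left
January 2021 has 31 days -> 286 left
February 2021 has 28 days -> 258 left
March 2021 has 31 days -> 227 left
April 2021 has 30 days -> 197 left
May 2021 has 31 days -> 166 left
June 2021 has 30 days -> 136 left
July 2021 has 31 days -> 105 left
August 2021 has 31 days -> 74 left
September 2021 has 30 days -> 44 left
October 2021 has 31 days -> 13 left
November 2021: 13 <= 30 -> lands on November 13

Result: 2021-11-13


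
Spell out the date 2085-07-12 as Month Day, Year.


ISO 2085-07-12 parses as year=2085, month=07, day=12
Month 7 -> July

July 12, 2085


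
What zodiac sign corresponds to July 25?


Date: July 25
Conventional tropical zodiac dates: Leo from July 23 onward; Virgo starts August 23
July 25 falls within the Leo range

Leo


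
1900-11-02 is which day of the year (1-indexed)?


Date: November 2, 1900
Days in months 1 through 10: 304
Plus 2 days in November

Day of year: 306


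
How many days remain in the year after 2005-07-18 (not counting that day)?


Day of year: 199 of 365
Remaining = 365 - 199

166 days


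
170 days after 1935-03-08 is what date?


Start: 1935-03-08, add 170 days
March 1935 has 31 days: 31 - 8 = 23 days to March 31 -> 147 left
April 1935 has 30 days -> 117 left
May 1935 has 31 days -> 86 left
June 1935 has 30 days -> 56 left
July 1935 has 31 days -> 25 left
August 1935: 25 <= 31 -> lands on August 25

Result: 1935-08-25


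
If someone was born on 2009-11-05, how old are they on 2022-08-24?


Birth: 2009-11-05
Reference: 2022-08-24
Year difference: 2022 - 2009 = 13
Birthday not yet reached in 2022, subtract 1

12 years old


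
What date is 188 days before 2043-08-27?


Start: 2043-08-27, subtract 188 days
Back 27 days from August 27 reaches July 31, 2043 -> 161 left
July 2043 has 31 days -> back to June 30, 2043 -> 130 left
June 2043 has 30 days -> back to May 31, 2043 -> 100 left
May 2043 has 31 days -> back to April 30, 2043 -> 69 left
April 2043 has 30 days -> back to March 31, 2043 -> 39 left
March 2043 has 31 days -> back to February 28, 2043 -> 8 left
February 2043: 28 - 8 = 20 -> lands on February 20

Result: 2043-02-20


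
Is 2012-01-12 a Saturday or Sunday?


Anchor: Jan 1, 2012. With p = 2012 - 1 = 2011: (p + p//4 - p//100 + p//400) mod 7 = (2011 + 502 - 20 + 5) mod 7 = 2498 mod 7 = 6 -> Sunday (Mon=0 ... Sun=6)
Day of year: 12; offset = 11
Weekday index = (6 + 11) mod 7 = 3 -> Thursday
Weekend days: Saturday, Sunday

No


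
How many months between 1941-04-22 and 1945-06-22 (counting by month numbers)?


From April 1941 to June 1945
4 years * 12 = 48 months, plus 2 months = 50

50 months


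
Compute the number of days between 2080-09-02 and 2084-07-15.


From 2080-09-02 to 2084-07-15
2080-09-02: days before September = 31 + 29 + 31 + 30 + 31 + 30 + 31 + 31 = 244 (2080 is a leap year); day of year = 244 + 2 = 246
2084-07-15: days before July = 31 + 29 + 31 + 30 + 31 + 30 = 182 (2084 is a leap year); day of year = 182 + 15 = 197
Rest of 2080: 366 - 246 = 120
Full years 2081 (365), 2082 (365), 2083 (365): 1095
Total = 120 + 1095 + 197 = 1412

1412 days


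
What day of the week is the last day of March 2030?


March 2030 has 31 days
Anchor: Jan 1, 2030. With p = 2030 - 1 = 2029: (p + p//4 - p//100 + p//400) mod 7 = (2029 + 507 - 20 + 5) mod 7 = 2521 mod 7 = 1 -> Tuesday (Mon=0 ... Sun=6)
Days before March (Jan-Feb): 59; March 1 index = (1 + 59) mod 7 = 4 -> Friday
Last day offset: 31 - 1 = 30 days
Weekday index = (4 + 30) mod 7 = 6

Sunday, March 31


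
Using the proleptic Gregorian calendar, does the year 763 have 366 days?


Gregorian leap year rule: divisible by 4, but not by 100, unless also by 400.
763 is not divisible by 4 -> not a leap year

No


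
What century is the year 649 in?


Century = (year - 1) // 100 + 1
= (649 - 1) // 100 + 1
= 648 // 100 + 1
= 6 + 1

7th century


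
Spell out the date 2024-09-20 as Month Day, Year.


ISO 2024-09-20 parses as year=2024, month=09, day=20
Month 9 -> September

September 20, 2024


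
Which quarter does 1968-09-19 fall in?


Month: September (month 9)
Q1: Jan-Mar, Q2: Apr-Jun, Q3: Jul-Sep, Q4: Oct-Dec

Q3


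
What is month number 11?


Month 11 of 12

November


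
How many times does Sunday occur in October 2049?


October 2049 has 31 days
Anchor: Jan 1, 2049. With p = 2049 - 1 = 2048: (p + p//4 - p//100 + p//400) mod 7 = (2048 + 512 - 20 + 5) mod 7 = 2545 mod 7 = 4 -> Friday (Mon=0 ... Sun=6)
Days before October (Jan-Sep): 273; October 1 index = (4 + 273) mod 7 = 4 -> Friday
First Sunday is October 3
Sundays: 3, 10, 17, 24, 31

5 Sundays


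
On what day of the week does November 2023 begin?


Target: November 1, 2023
Anchor: Jan 1, 2023. With p = 2023 - 1 = 2022: (p + p//4 - p//100 + p//400) mod 7 = (2022 + 505 - 20 + 5) mod 7 = 2512 mod 7 = 6 -> Sunday (Mon=0 ... Sun=6)
Days before November (Jan-Oct): 304 days
Weekday index = (6 + 304) mod 7 = 2

Wednesday


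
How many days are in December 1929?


December 1929

31 days


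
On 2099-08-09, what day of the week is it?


Date: August 9, 2099
Anchor: Jan 1, 2099. With p = 2099 - 1 = 2098: (p + p//4 - p//100 + p//400) mod 7 = (2098 + 524 - 20 + 5) mod 7 = 2607 mod 7 = 3 -> Thursday (Mon=0 ... Sun=6)
Days before August (Jan-Jul): 212; offset = 212 + 9 - 1 = 220
Weekday index = (3 + 220) mod 7 = 6

Day of the week: Sunday


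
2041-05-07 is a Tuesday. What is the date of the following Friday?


Current: Tuesday
Target: Friday
Days ahead: 3

Next Friday: 2041-05-10


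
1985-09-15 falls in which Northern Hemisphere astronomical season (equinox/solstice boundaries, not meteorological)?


Date: September 15
Astronomical Summer (approx.; exact equinox/solstice day varies by year): June 21 to September 21
September 15 falls within the Summer window

Summer


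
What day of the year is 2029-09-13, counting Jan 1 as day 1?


Date: September 13, 2029
Days in months 1 through 8: 243
Plus 13 days in September

Day of year: 256


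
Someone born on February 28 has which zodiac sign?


Date: February 28
Conventional tropical zodiac dates: Pisces from February 19 onward; Aries starts March 21
February 28 falls within the Pisces range

Pisces


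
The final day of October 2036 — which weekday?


October 2036 has 31 days
Anchor: Jan 1, 2036. With p = 2036 - 1 = 2035: (p + p//4 - p//100 + p//400) mod 7 = (2035 + 508 - 20 + 5) mod 7 = 2528 mod 7 = 1 -> Tuesday (Mon=0 ... Sun=6)
Days before October (Jan-Sep): 274; October 1 index = (1 + 274) mod 7 = 2 -> Wednesday
Last day offset: 31 - 1 = 30 days
Weekday index = (2 + 30) mod 7 = 4

Friday, October 31


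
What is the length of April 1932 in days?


April 1932

30 days


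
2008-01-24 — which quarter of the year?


Month: January (month 1)
Q1: Jan-Mar, Q2: Apr-Jun, Q3: Jul-Sep, Q4: Oct-Dec

Q1


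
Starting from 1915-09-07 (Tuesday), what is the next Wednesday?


Current: Tuesday
Target: Wednesday
Days ahead: 1

Next Wednesday: 1915-09-08


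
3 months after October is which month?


October is month 10
10 + 3 = 13; wrap: 13 - 12 = 1

January


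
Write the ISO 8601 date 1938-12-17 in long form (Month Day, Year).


ISO 1938-12-17 parses as year=1938, month=12, day=17
Month 12 -> December

December 17, 1938


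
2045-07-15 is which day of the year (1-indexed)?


Date: July 15, 2045
Days in months 1 through 6: 181
Plus 15 days in July

Day of year: 196


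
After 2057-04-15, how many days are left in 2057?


Day of year: 105 of 365
Remaining = 365 - 105

260 days


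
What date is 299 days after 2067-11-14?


Start: 2067-11-14, add 299 days
November 2067 has 30 days: 30 - 14 = 16 days to November 30 -> 283 left
December 2067 has 31 days -> 252 left
January 2068 has 31 days -> 221 left
February 2068 has 29 days -> 192 left
March 2068 has 31 days -> 161 left
April 2068 has 30 days -> 131 left
May 2068 has 31 days -> 100 left
June 2068 has 30 days -> 70 left
July 2068 has 31 days -> 39 left
August 2068 has 31 days -> 8 left
September 2068: 8 <= 30 -> lands on September 8

Result: 2068-09-08


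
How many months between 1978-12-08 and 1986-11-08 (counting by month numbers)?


From December 1978 to November 1986
8 years * 12 = 96 months, minus 1 month = 95

95 months


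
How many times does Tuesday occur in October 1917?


October 1917 has 31 days
Anchor: Jan 1, 1917. With p = 1917 - 1 = 1916: (p + p//4 - p//100 + p//400) mod 7 = (1916 + 479 - 19 + 4) mod 7 = 2380 mod 7 = 0 -> Monday (Mon=0 ... Sun=6)
Days before October (Jan-Sep): 273; October 1 index = (0 + 273) mod 7 = 0 -> Monday
First Tuesday is October 2
Tuesdays: 2, 9, 16, 23, 30

5 Tuesdays


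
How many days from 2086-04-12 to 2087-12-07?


From 2086-04-12 to 2087-12-07
2086-04-12: days before April = 31 + 28 + 31 = 90 (2086 is not a leap year); day of year = 90 + 12 = 102
2087-12-07: days before December = 31 + 28 + 31 + 30 + 31 + 30 + 31 + 31 + 30 + 31 + 30 = 334 (2087 is not a leap year); day of year = 334 + 7 = 341
Rest of 2086: 365 - 102 = 263
Total = 263 + 341 = 604

604 days


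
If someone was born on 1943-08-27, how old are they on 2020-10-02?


Birth: 1943-08-27
Reference: 2020-10-02
Year difference: 2020 - 1943 = 77

77 years old


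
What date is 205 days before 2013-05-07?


Start: 2013-05-07, subtract 205 days
Back 7 days from May 7 reaches April 30, 2013 -> 198 left
April 2013 has 30 days -> back to March 31, 2013 -> 168 left
March 2013 has 31 days -> back to February 28, 2013 -> 137 left
February 2013 has 28 days -> back to January 31, 2013 -> 109 left
January 2013 has 31 days -> back to December 31, 2012 -> 78 left
December 2012 has 31 days -> back to November 30, 2012 -> 47 left
November 2012 has 30 days -> back to October 31, 2012 -> 17 left
October 2012: 31 - 17 = 14 -> lands on October 14

Result: 2012-10-14


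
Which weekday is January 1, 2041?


Target: January 1, 2041
Anchor: Jan 1, 2041. With p = 2041 - 1 = 2040: (p + p//4 - p//100 + p//400) mod 7 = (2040 + 510 - 20 + 5) mod 7 = 2535 mod 7 = 1 -> Tuesday (Mon=0 ... Sun=6)
Offset from anchor: 0 days
Weekday index = (1 + 0) mod 7 = 1

Tuesday


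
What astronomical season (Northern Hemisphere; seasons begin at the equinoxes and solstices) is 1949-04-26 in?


Date: April 26
Astronomical Spring (approx.; exact equinox/solstice day varies by year): March 20 to June 20
April 26 falls within the Spring window

Spring


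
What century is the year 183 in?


Century = (year - 1) // 100 + 1
= (183 - 1) // 100 + 1
= 182 // 100 + 1
= 1 + 1

2nd century


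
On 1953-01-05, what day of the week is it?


Date: January 5, 1953
Anchor: Jan 1, 1953. With p = 1953 - 1 = 1952: (p + p//4 - p//100 + p//400) mod 7 = (1952 + 488 - 19 + 4) mod 7 = 2425 mod 7 = 3 -> Thursday (Mon=0 ... Sun=6)
Days into year = 5 - 1 = 4
Weekday index = (3 + 4) mod 7 = 0

Day of the week: Monday


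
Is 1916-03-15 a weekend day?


Anchor: Jan 1, 1916. With p = 1916 - 1 = 1915: (p + p//4 - p//100 + p//400) mod 7 = (1915 + 478 - 19 + 4) mod 7 = 2378 mod 7 = 5 -> Saturday (Mon=0 ... Sun=6)
Day of year: 75; offset = 74
Weekday index = (5 + 74) mod 7 = 2 -> Wednesday
Weekend days: Saturday, Sunday

No


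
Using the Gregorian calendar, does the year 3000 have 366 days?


Gregorian leap year rule: divisible by 4, but not by 100, unless also by 400.
3000 is divisible by 100 but not 400 -> not a leap year

No


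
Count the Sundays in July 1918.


July 1918 has 31 days
Anchor: Jan 1, 1918. With p = 1918 - 1 = 1917: (p + p//4 - p//100 + p//400) mod 7 = (1917 + 479 - 19 + 4) mod 7 = 2381 mod 7 = 1 -> Tuesday (Mon=0 ... Sun=6)
Days before July (Jan-Jun): 181; July 1 index = (1 + 181) mod 7 = 0 -> Monday
First Sunday is July 7
Sundays: 7, 14, 21, 28

4 Sundays


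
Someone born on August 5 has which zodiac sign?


Date: August 5
Conventional tropical zodiac dates: Leo from July 23 onward; Virgo starts August 23
August 5 falls within the Leo range

Leo


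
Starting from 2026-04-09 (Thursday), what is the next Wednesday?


Current: Thursday
Target: Wednesday
Days ahead: 6

Next Wednesday: 2026-04-15


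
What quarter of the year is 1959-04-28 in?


Month: April (month 4)
Q1: Jan-Mar, Q2: Apr-Jun, Q3: Jul-Sep, Q4: Oct-Dec

Q2


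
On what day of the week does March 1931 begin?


Target: March 1, 1931
Anchor: Jan 1, 1931. With p = 1931 - 1 = 1930: (p + p//4 - p//100 + p//400) mod 7 = (1930 + 482 - 19 + 4) mod 7 = 2397 mod 7 = 3 -> Thursday (Mon=0 ... Sun=6)
Days before March (Jan-Feb): 59 days
Weekday index = (3 + 59) mod 7 = 6

Sunday


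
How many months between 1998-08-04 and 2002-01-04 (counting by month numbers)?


From August 1998 to January 2002
4 years * 12 = 48 months, minus 7 months = 41

41 months


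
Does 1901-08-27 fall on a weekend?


Anchor: Jan 1, 1901. With p = 1901 - 1 = 1900: (p + p//4 - p//100 + p//400) mod 7 = (1900 + 475 - 19 + 4) mod 7 = 2360 mod 7 = 1 -> Tuesday (Mon=0 ... Sun=6)
Day of year: 239; offset = 238
Weekday index = (1 + 238) mod 7 = 1 -> Tuesday
Weekend days: Saturday, Sunday

No


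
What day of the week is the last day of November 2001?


November 2001 has 30 days
Anchor: Jan 1, 2001. With p = 2001 - 1 = 2000: (p + p//4 - p//100 + p//400) mod 7 = (2000 + 500 - 20 + 5) mod 7 = 2485 mod 7 = 0 -> Monday (Mon=0 ... Sun=6)
Days before November (Jan-Oct): 304; November 1 index = (0 + 304) mod 7 = 3 -> Thursday
Last day offset: 30 - 1 = 29 days
Weekday index = (3 + 29) mod 7 = 4

Friday, November 30


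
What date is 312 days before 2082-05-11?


Start: 2082-05-11, subtract 312 days
Back 11 days from May 11 reaches April 30, 2082 -> 301 left
April 2082 has 30 days -> back to March 31, 2082 -> 271 left
March 2082 has 31 days -> back to February 28, 2082 -> 240 left
February 2082 has 28 days -> back to January 31, 2082 -> 212 left
January 2082 has 31 days -> back to December 31, 2081 -> 181 left
December 2081 has 31 days -> back to November 30, 2081 -> 150 left
November 2081 has 30 days -> back to October 31, 2081 -> 120 left
October 2081 has 31 days -> back to September 30, 2081 -> 89 left
September 2081 has 30 days -> back to August 31, 2081 -> 59 left
August 2081 has 31 days -> back to July 31, 2081 -> 28 left
July 2081: 31 - 28 = 3 -> lands on July 3

Result: 2081-07-03


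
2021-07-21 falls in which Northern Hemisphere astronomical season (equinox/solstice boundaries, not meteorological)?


Date: July 21
Astronomical Summer (approx.; exact equinox/solstice day varies by year): June 21 to September 21
July 21 falls within the Summer window

Summer


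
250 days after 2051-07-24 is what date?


Start: 2051-07-24, add 250 days
July 2051 has 31 days: 31 - 24 = 7 days to July 31 -> 243 left
August 2051 has 31 days -> 212 left
September 2051 has 30 days -> 182 left
October 2051 has 31 days -> 151 left
November 2051 has 30 days -> 121 left
December 2051 has 31 days -> 90 left
January 2052 has 31 days -> 59 left
February 2052 has 29 days -> 30 left
March 2052: 30 <= 31 -> lands on March 30

Result: 2052-03-30


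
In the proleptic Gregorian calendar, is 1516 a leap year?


Gregorian leap year rule: divisible by 4, but not by 100, unless also by 400.
1516 is divisible by 4 but not 100 -> leap year

Yes


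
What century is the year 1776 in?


Century = (year - 1) // 100 + 1
= (1776 - 1) // 100 + 1
= 1775 // 100 + 1
= 17 + 1

18th century


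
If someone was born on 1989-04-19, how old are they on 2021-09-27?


Birth: 1989-04-19
Reference: 2021-09-27
Year difference: 2021 - 1989 = 32

32 years old


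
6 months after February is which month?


February is month 2
2 + 6 = 8

August


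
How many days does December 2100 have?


December 2100

31 days


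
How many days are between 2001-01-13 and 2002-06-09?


From 2001-01-13 to 2002-06-09
2001-01-13: day of year = 13
2002-06-09: days before June = 31 + 28 + 31 + 30 + 31 = 151 (2002 is not a leap year); day of year = 151 + 9 = 160
Rest of 2001: 365 - 13 = 352
Total = 352 + 160 = 512

512 days


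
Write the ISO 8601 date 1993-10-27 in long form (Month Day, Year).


ISO 1993-10-27 parses as year=1993, month=10, day=27
Month 10 -> October

October 27, 1993


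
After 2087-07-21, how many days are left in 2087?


Day of year: 202 of 365
Remaining = 365 - 202

163 days


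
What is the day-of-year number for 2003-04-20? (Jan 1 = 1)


Date: April 20, 2003
Days in months 1 through 3: 90
Plus 20 days in April

Day of year: 110


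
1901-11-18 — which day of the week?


Date: November 18, 1901
Anchor: Jan 1, 1901. With p = 1901 - 1 = 1900: (p + p//4 - p//100 + p//400) mod 7 = (1900 + 475 - 19 + 4) mod 7 = 2360 mod 7 = 1 -> Tuesday (Mon=0 ... Sun=6)
Days before November (Jan-Oct): 304; offset = 304 + 18 - 1 = 321
Weekday index = (1 + 321) mod 7 = 0

Day of the week: Monday


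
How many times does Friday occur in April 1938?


April 1938 has 30 days
Anchor: Jan 1, 1938. With p = 1938 - 1 = 1937: (p + p//4 - p//100 + p//400) mod 7 = (1937 + 484 - 19 + 4) mod 7 = 2406 mod 7 = 5 -> Saturday (Mon=0 ... Sun=6)
Days before April (Jan-Mar): 90; April 1 index = (5 + 90) mod 7 = 4 -> Friday
First Friday is April 1
Fridays: 1, 8, 15, 22, 29

5 Fridays


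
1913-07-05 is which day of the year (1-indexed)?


Date: July 5, 1913
Days in months 1 through 6: 181
Plus 5 days in July

Day of year: 186


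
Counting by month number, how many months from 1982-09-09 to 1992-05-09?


From September 1982 to May 1992
10 years * 12 = 120 months, minus 4 months = 116

116 months


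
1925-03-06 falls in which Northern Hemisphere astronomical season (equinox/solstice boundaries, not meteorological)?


Date: March 6
Astronomical Winter (approx.; exact equinox/solstice day varies by year): December 21 to March 19
March 6 falls within the Winter window

Winter


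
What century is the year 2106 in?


Century = (year - 1) // 100 + 1
= (2106 - 1) // 100 + 1
= 2105 // 100 + 1
= 21 + 1

22nd century


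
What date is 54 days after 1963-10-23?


Start: 1963-10-23, add 54 days
October 1963 has 31 days: 31 - 23 = 8 days to October 31 -> 46 left
November 1963 has 30 days -> 16 left
December 1963: 16 <= 31 -> lands on December 16

Result: 1963-12-16


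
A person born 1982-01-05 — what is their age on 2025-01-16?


Birth: 1982-01-05
Reference: 2025-01-16
Year difference: 2025 - 1982 = 43

43 years old


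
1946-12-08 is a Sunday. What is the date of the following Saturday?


Current: Sunday
Target: Saturday
Days ahead: 6

Next Saturday: 1946-12-14


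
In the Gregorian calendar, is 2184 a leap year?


Gregorian leap year rule: divisible by 4, but not by 100, unless also by 400.
2184 is divisible by 4 but not 100 -> leap year

Yes


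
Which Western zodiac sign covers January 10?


Date: January 10
Conventional tropical zodiac dates: Capricorn from December 22 onward; Aquarius starts January 20
January 10 falls within the Capricorn range

Capricorn


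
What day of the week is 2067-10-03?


Date: October 3, 2067
Anchor: Jan 1, 2067. With p = 2067 - 1 = 2066: (p + p//4 - p//100 + p//400) mod 7 = (2066 + 516 - 20 + 5) mod 7 = 2567 mod 7 = 5 -> Saturday (Mon=0 ... Sun=6)
Days before October (Jan-Sep): 273; offset = 273 + 3 - 1 = 275
Weekday index = (5 + 275) mod 7 = 0

Day of the week: Monday


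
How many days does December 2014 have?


December 2014

31 days


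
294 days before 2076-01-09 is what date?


Start: 2076-01-09, subtract 294 days
Back 9 days from January 9 reaches December 31, 2075 -> 285 left
December 2075 has 31 days -> back to November 30, 2075 -> 254 left
November 2075 has 30 days -> back to October 31, 2075 -> 224 left
October 2075 has 31 days -> back to September 30, 2075 -> 193 left
September 2075 has 30 days -> back to August 31, 2075 -> 163 left
August 2075 has 31 days -> back to July 31, 2075 -> 132 left
July 2075 has 31 days -> back to June 30, 2075 -> 101 left
June 2075 has 30 days -> back to May 31, 2075 -> 71 left
May 2075 has 31 days -> back to April 30, 2075 -> 40 left
April 2075 has 30 days -> back to March 31, 2075 -> 10 left
March 2075: 31 - 10 = 21 -> lands on March 21

Result: 2075-03-21


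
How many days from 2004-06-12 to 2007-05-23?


From 2004-06-12 to 2007-05-23
2004-06-12: days before June = 31 + 29 + 31 + 30 + 31 = 152 (2004 is a leap year); day of year = 152 + 12 = 164
2007-05-23: days before May = 31 + 28 + 31 + 30 = 120 (2007 is not a leap year); day of year = 120 + 23 = 143
Rest of 2004: 366 - 164 = 202
Full years 2005 (365), 2006 (365): 730
Total = 202 + 730 + 143 = 1075

1075 days


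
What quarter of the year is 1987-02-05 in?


Month: February (month 2)
Q1: Jan-Mar, Q2: Apr-Jun, Q3: Jul-Sep, Q4: Oct-Dec

Q1


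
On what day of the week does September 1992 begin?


Target: September 1, 1992
Anchor: Jan 1, 1992. With p = 1992 - 1 = 1991: (p + p//4 - p//100 + p//400) mod 7 = (1991 + 497 - 19 + 4) mod 7 = 2473 mod 7 = 2 -> Wednesday (Mon=0 ... Sun=6)
Days before September (Jan-Aug): 244 days
Weekday index = (2 + 244) mod 7 = 1

Tuesday


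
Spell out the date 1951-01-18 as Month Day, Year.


ISO 1951-01-18 parses as year=1951, month=01, day=18
Month 1 -> January

January 18, 1951


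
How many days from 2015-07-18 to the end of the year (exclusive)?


Day of year: 199 of 365
Remaining = 365 - 199

166 days


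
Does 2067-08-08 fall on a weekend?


Anchor: Jan 1, 2067. With p = 2067 - 1 = 2066: (p + p//4 - p//100 + p//400) mod 7 = (2066 + 516 - 20 + 5) mod 7 = 2567 mod 7 = 5 -> Saturday (Mon=0 ... Sun=6)
Day of year: 220; offset = 219
Weekday index = (5 + 219) mod 7 = 0 -> Monday
Weekend days: Saturday, Sunday

No


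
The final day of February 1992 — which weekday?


February 1992 has 29 days
Anchor: Jan 1, 1992. With p = 1992 - 1 = 1991: (p + p//4 - p//100 + p//400) mod 7 = (1991 + 497 - 19 + 4) mod 7 = 2473 mod 7 = 2 -> Wednesday (Mon=0 ... Sun=6)
Days before February (Jan): 31; February 1 index = (2 + 31) mod 7 = 5 -> Saturday
Last day offset: 29 - 1 = 28 days
Weekday index = (5 + 28) mod 7 = 5

Saturday, February 29


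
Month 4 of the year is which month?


Month 4 of 12

April


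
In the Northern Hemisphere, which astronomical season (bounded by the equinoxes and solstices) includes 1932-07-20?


Date: July 20
Astronomical Summer (approx.; exact equinox/solstice day varies by year): June 21 to September 21
July 20 falls within the Summer window

Summer


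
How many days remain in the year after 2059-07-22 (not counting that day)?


Day of year: 203 of 365
Remaining = 365 - 203

162 days


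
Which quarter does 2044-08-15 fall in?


Month: August (month 8)
Q1: Jan-Mar, Q2: Apr-Jun, Q3: Jul-Sep, Q4: Oct-Dec

Q3
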